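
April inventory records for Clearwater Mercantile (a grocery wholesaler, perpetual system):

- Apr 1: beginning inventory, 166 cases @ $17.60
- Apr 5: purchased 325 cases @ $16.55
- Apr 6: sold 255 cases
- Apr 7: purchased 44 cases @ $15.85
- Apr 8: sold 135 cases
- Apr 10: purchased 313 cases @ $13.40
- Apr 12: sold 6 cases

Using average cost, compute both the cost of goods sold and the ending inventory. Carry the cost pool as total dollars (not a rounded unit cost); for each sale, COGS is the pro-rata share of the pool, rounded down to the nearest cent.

COGS = $6,657.30; ending inventory = $6,534.65

After Apr 1: 166 on hand, pool $2,921.60 (≈ $17.6000 each)
After Apr 5: 491 on hand, pool $8,300.35 (≈ $16.9050 each)
Apr 6, sell 255: 255/491 × $8,300.35 → $4,310.77
After Apr 7: 280 on hand, pool $4,686.98 (≈ $16.7392 each)
Apr 8, sell 135: 135/280 × $4,686.98 → $2,259.79
After Apr 10: 458 on hand, pool $6,621.39 (≈ $14.4572 each)
Apr 12, sell 6: 6/458 × $6,621.39 → $86.74
Total COGS = $4,310.77 + $2,259.79 + $86.74 = $6,657.30
Ending inventory (cost pool remaining) = $6,534.65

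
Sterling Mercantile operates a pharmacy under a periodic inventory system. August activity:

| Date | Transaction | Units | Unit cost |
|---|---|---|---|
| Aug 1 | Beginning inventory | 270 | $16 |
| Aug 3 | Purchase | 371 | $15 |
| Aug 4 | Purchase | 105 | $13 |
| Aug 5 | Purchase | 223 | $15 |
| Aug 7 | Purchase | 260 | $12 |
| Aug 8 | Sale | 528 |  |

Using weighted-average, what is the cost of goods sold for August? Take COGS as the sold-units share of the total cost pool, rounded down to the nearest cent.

Aug 8, sell 528: 528/1229 × $17,715.00 → $7,610.67
Ending inventory (cost pool remaining) = $10,104.33

COGS = $7,610.67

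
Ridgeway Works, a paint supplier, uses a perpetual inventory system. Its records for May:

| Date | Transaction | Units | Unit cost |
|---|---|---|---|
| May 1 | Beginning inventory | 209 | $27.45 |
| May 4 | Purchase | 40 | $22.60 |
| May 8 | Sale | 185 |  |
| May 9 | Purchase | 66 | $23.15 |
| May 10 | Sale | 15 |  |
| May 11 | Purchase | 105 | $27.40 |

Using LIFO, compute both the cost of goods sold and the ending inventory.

COGS = $5,231.50; ending inventory = $5,814.45

May 8, 185 sold [LIFO — newest first]: 40 @ $22.60 + 145 @ $27.45 = $4,884.25
May 10, 15 sold [LIFO — newest first]: 15 @ $23.15 = $347.25
Total COGS = $4,884.25 + $347.25 = $5,231.50
Ending inventory: 64 @ $27.45 + 51 @ $23.15 + 105 @ $27.40 = $5,814.45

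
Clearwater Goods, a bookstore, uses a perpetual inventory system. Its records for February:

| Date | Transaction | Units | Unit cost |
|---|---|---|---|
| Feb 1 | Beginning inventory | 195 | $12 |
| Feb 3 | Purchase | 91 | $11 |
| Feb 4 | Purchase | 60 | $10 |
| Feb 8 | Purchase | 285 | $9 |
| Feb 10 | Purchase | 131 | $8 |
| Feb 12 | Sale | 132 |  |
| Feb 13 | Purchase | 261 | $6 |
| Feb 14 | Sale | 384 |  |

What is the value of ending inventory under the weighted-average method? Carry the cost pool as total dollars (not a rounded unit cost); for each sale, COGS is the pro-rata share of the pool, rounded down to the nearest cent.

After Feb 1: 195 on hand, pool $2,340.00 (≈ $12.0000 each)
After Feb 3: 286 on hand, pool $3,341.00 (≈ $11.6818 each)
After Feb 4: 346 on hand, pool $3,941.00 (≈ $11.3902 each)
After Feb 8: 631 on hand, pool $6,506.00 (≈ $10.3106 each)
After Feb 10: 762 on hand, pool $7,554.00 (≈ $9.9134 each)
Feb 12, sell 132: 132/762 × $7,554.00 → $1,308.56
After Feb 13: 891 on hand, pool $7,811.44 (≈ $8.7670 each)
Feb 14, sell 384: 384/891 × $7,811.44 → $3,366.54
Total COGS = $1,308.56 + $3,366.54 = $4,675.10
Ending inventory (cost pool remaining) = $4,444.90

Ending inventory = $4,444.90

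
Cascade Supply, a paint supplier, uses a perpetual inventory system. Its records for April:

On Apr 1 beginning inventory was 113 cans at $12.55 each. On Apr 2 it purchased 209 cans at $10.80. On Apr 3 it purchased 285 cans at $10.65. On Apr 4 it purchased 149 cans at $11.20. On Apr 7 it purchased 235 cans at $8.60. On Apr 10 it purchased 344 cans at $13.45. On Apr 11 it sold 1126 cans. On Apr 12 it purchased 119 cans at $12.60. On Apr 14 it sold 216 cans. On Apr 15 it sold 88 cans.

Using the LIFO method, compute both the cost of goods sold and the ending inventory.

Apr 11, 1126 sold [LIFO — newest first]: 344 @ $13.45 + 235 @ $8.60 + 149 @ $11.20 + 285 @ $10.65 + 113 @ $10.80 = $12,572.25
Apr 14, 216 sold [LIFO — newest first]: 119 @ $12.60 + 96 @ $10.80 + 1 @ $12.55 = $2,548.75
Apr 15, 88 sold [LIFO — newest first]: 88 @ $12.55 = $1,104.40
Total COGS = $12,572.25 + $2,548.75 + $1,104.40 = $16,225.40
Ending inventory: 24 @ $12.55 = $301.20
Check: goods available $16,526.60 = COGS $16,225.40 + ending $301.20

COGS = $16,225.40; ending inventory = $301.20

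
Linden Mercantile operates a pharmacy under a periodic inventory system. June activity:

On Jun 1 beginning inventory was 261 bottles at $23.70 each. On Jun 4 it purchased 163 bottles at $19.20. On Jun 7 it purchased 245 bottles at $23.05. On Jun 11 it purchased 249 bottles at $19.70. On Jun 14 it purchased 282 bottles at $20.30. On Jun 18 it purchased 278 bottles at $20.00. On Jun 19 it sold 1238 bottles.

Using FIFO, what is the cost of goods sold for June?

COGS = $26,352.45

Jun 19, 1238 sold [FIFO — oldest first]: 261 @ $23.70 + 163 @ $19.20 + 245 @ $23.05 + 249 @ $19.70 + 282 @ $20.30 + 38 @ $20.00 = $26,352.45
Ending inventory: 240 @ $20.00 = $4,800.00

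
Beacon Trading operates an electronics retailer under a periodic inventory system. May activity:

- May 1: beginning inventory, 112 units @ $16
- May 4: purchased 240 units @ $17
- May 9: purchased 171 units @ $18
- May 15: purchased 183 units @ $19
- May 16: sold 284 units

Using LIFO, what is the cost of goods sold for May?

COGS = $5,295

May 16, 284 sold [LIFO — newest first]: 183 @ $19 + 101 @ $18 = $5,295
Ending inventory: 112 @ $16 + 240 @ $17 + 70 @ $18 = $7,132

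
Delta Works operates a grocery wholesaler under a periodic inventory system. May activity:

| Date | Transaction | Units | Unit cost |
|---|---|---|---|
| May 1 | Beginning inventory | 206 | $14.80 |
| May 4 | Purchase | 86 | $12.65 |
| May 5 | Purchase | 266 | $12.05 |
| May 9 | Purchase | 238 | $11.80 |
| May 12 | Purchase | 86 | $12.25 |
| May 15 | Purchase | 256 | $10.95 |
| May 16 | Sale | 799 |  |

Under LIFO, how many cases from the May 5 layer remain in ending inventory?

May 16, 799 sold [LIFO — newest first]: 256 @ $10.95 + 86 @ $12.25 + 238 @ $11.80 + 219 @ $12.05 = $9,304.05
Ending inventory: 206 @ $14.80 + 86 @ $12.65 + 47 @ $12.05 = $4,703.05

47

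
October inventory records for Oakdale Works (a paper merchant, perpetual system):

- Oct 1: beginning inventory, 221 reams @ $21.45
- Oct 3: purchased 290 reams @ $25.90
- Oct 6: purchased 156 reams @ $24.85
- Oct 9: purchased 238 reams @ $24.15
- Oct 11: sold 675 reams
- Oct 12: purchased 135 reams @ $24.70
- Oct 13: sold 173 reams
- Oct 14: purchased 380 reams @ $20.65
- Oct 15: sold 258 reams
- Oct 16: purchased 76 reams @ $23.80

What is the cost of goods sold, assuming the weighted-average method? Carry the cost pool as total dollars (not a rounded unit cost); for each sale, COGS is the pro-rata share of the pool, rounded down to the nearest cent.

COGS = $26,181.34

After Oct 1: 221 on hand, pool $4,740.45 (≈ $21.4500 each)
After Oct 3: 511 on hand, pool $12,251.45 (≈ $23.9754 each)
After Oct 6: 667 on hand, pool $16,128.05 (≈ $24.1800 each)
After Oct 9: 905 on hand, pool $21,875.75 (≈ $24.1721 each)
Oct 11, sell 675: 675/905 × $21,875.75 → $16,316.16
After Oct 12: 365 on hand, pool $8,894.09 (≈ $24.3674 each)
Oct 13, sell 173: 173/365 × $8,894.09 → $4,215.55
After Oct 14: 572 on hand, pool $12,525.54 (≈ $21.8978 each)
Oct 15, sell 258: 258/572 × $12,525.54 → $5,649.63
After Oct 16: 390 on hand, pool $8,684.71 (≈ $22.2685 each)
Total COGS = $16,316.16 + $4,215.55 + $5,649.63 = $26,181.34
Ending inventory (cost pool remaining) = $8,684.71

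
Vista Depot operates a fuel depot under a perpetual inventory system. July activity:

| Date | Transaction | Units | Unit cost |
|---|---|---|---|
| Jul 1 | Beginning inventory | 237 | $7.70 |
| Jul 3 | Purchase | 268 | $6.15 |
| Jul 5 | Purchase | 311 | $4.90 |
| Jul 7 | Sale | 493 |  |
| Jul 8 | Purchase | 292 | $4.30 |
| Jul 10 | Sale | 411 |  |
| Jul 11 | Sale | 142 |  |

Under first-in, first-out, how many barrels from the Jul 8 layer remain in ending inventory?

62

Jul 7, 493 sold [FIFO — oldest first]: 237 @ $7.70 + 256 @ $6.15 = $3,399.30
Jul 10, 411 sold [FIFO — oldest first]: 12 @ $6.15 + 311 @ $4.90 + 88 @ $4.30 = $1,976.10
Jul 11, 142 sold [FIFO — oldest first]: 142 @ $4.30 = $610.60
Total COGS = $3,399.30 + $1,976.10 + $610.60 = $5,986.00
Ending inventory: 62 @ $4.30 = $266.60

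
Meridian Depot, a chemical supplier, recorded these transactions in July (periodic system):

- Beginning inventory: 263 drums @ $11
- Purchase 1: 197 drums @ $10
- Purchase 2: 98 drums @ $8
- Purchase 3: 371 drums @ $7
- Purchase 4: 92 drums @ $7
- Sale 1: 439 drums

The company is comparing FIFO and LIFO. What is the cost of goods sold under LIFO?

COGS = $3,073

FIFO COGS: 263 @ $11 + 176 @ $10 = $4,653
LIFO COGS: 92 @ $7 + 347 @ $7 = $3,073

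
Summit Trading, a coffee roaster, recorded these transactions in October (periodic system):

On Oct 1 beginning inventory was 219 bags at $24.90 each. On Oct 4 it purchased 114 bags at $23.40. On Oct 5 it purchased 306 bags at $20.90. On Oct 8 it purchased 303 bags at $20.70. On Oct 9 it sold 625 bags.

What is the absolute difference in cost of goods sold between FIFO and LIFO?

FIFO COGS: 219 @ $24.90 + 114 @ $23.40 + 292 @ $20.90 = $14,223.50
LIFO COGS: 303 @ $20.70 + 306 @ $20.90 + 16 @ $23.40 = $13,041.90
Difference = |$14,223.50 − $13,041.90| = $1,181.60

$1,181.60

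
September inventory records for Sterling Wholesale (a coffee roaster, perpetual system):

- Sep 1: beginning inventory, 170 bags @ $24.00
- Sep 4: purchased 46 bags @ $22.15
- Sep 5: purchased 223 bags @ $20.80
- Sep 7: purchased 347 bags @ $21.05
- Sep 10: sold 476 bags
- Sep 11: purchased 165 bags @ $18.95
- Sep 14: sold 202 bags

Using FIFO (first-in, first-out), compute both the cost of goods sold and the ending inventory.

Sep 10, 476 sold [FIFO — oldest first]: 170 @ $24.00 + 46 @ $22.15 + 223 @ $20.80 + 37 @ $21.05 = $10,516.15
Sep 14, 202 sold [FIFO — oldest first]: 202 @ $21.05 = $4,252.10
Total COGS = $10,516.15 + $4,252.10 = $14,768.25
Ending inventory: 108 @ $21.05 + 165 @ $18.95 = $5,400.15

COGS = $14,768.25; ending inventory = $5,400.15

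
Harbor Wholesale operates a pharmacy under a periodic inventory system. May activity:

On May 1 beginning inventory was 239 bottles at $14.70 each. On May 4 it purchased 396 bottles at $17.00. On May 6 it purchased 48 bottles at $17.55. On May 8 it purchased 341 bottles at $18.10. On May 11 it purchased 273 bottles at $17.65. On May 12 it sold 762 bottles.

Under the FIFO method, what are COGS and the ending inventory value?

May 12, 762 sold [FIFO — oldest first]: 239 @ $14.70 + 396 @ $17.00 + 48 @ $17.55 + 79 @ $18.10 = $12,517.60
Ending inventory: 262 @ $18.10 + 273 @ $17.65 = $9,560.65

COGS = $12,517.60; ending inventory = $9,560.65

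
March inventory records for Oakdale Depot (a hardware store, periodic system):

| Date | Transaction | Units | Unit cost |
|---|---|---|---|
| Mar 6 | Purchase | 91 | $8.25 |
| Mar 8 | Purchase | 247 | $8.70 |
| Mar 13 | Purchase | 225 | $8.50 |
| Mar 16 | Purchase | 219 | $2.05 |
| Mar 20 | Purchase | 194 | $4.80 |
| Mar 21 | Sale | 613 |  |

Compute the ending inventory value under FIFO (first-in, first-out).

Ending inventory = $1,277.65

Mar 21, 613 sold [FIFO — oldest first]: 91 @ $8.25 + 247 @ $8.70 + 225 @ $8.50 + 50 @ $2.05 = $4,914.65
Ending inventory: 169 @ $2.05 + 194 @ $4.80 = $1,277.65
Check: goods available $6,192.30 = COGS $4,914.65 + ending $1,277.65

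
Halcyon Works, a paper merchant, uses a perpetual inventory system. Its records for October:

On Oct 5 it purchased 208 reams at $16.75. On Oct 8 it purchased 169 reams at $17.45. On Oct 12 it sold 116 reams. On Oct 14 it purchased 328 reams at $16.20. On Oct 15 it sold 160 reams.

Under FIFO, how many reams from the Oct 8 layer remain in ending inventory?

Oct 12, 116 sold [FIFO — oldest first]: 116 @ $16.75 = $1,943.00
Oct 15, 160 sold [FIFO — oldest first]: 92 @ $16.75 + 68 @ $17.45 = $2,727.60
Total COGS = $1,943.00 + $2,727.60 = $4,670.60
Ending inventory: 101 @ $17.45 + 328 @ $16.20 = $7,076.05

101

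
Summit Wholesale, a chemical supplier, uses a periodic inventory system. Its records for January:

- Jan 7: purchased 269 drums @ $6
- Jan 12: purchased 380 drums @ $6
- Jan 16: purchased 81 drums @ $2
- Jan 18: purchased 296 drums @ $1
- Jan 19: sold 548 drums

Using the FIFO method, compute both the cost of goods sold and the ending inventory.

COGS = $3,288; ending inventory = $1,064

Jan 19, 548 sold [FIFO — oldest first]: 269 @ $6 + 279 @ $6 = $3,288
Ending inventory: 101 @ $6 + 81 @ $2 + 296 @ $1 = $1,064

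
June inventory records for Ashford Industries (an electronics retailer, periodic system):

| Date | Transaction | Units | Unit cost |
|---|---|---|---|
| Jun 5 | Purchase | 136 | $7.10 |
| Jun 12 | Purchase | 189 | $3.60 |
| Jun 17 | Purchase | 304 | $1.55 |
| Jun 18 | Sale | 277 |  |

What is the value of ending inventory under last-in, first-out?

Jun 18, 277 sold [LIFO — newest first]: 277 @ $1.55 = $429.35
Ending inventory: 136 @ $7.10 + 189 @ $3.60 + 27 @ $1.55 = $1,687.85

Ending inventory = $1,687.85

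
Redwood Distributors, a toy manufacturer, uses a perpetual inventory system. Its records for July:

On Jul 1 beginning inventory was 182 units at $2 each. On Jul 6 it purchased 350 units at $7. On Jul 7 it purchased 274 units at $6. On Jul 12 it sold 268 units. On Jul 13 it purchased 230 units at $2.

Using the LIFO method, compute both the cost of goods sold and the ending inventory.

COGS = $1,608; ending inventory = $3,310

Jul 12, 268 sold [LIFO — newest first]: 268 @ $6 = $1,608
Ending inventory: 182 @ $2 + 350 @ $7 + 6 @ $6 + 230 @ $2 = $3,310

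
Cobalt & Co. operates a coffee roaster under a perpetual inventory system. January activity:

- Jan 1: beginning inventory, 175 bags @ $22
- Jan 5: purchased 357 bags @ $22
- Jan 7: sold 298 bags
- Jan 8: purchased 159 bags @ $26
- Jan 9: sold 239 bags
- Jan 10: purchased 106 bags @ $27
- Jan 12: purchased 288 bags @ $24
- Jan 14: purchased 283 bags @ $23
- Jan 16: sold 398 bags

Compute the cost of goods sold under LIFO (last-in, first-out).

COGS = $21,719

Jan 7, 298 sold [LIFO — newest first]: 298 @ $22 = $6,556
Jan 9, 239 sold [LIFO — newest first]: 159 @ $26 + 59 @ $22 + 21 @ $22 = $5,894
Jan 16, 398 sold [LIFO — newest first]: 283 @ $23 + 115 @ $24 = $9,269
Total COGS = $6,556 + $5,894 + $9,269 = $21,719
Ending inventory: 154 @ $22 + 106 @ $27 + 173 @ $24 = $10,402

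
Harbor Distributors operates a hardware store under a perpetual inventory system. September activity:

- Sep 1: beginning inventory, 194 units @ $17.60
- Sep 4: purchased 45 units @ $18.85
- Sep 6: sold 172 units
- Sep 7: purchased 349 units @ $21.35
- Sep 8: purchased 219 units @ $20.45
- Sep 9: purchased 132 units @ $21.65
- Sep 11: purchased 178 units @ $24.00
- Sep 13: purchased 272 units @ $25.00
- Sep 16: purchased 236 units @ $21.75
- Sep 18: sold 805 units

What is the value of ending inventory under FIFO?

Sep 6, 172 sold [FIFO — oldest first]: 172 @ $17.60 = $3,027.20
Sep 18, 805 sold [FIFO — oldest first]: 22 @ $17.60 + 45 @ $18.85 + 349 @ $21.35 + 219 @ $20.45 + 132 @ $21.65 + 38 @ $24.00 = $16,934.95
Total COGS = $3,027.20 + $16,934.95 = $19,962.15
Ending inventory: 140 @ $24.00 + 272 @ $25.00 + 236 @ $21.75 = $15,293.00

Ending inventory = $15,293.00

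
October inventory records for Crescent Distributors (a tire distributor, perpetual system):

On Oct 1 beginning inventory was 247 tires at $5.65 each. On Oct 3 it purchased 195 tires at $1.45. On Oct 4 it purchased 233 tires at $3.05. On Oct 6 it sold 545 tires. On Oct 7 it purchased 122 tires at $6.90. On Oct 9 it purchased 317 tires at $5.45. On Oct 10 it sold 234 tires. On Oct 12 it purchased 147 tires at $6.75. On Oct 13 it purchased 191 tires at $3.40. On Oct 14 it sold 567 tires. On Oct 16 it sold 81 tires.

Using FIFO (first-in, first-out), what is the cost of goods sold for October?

COGS = $6,515.05

Oct 6, 545 sold [FIFO — oldest first]: 247 @ $5.65 + 195 @ $1.45 + 103 @ $3.05 = $1,992.45
Oct 10, 234 sold [FIFO — oldest first]: 130 @ $3.05 + 104 @ $6.90 = $1,114.10
Oct 14, 567 sold [FIFO — oldest first]: 18 @ $6.90 + 317 @ $5.45 + 147 @ $6.75 + 85 @ $3.40 = $3,133.10
Oct 16, 81 sold [FIFO — oldest first]: 81 @ $3.40 = $275.40
Total COGS = $1,992.45 + $1,114.10 + $3,133.10 + $275.40 = $6,515.05
Ending inventory: 25 @ $3.40 = $85.00
Check: goods available $6,600.05 = COGS $6,515.05 + ending $85.00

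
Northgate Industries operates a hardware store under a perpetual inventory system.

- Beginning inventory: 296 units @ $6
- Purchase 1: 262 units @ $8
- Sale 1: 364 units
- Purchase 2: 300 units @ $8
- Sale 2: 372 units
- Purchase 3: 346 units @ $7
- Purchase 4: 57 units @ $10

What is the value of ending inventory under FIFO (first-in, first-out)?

Sale 1 (364) [FIFO — oldest first]: 296 @ $6 + 68 @ $8 = $2,320
Sale 2 (372) [FIFO — oldest first]: 194 @ $8 + 178 @ $8 = $2,976
Total COGS = $2,320 + $2,976 = $5,296
Ending inventory: 122 @ $8 + 346 @ $7 + 57 @ $10 = $3,968

Ending inventory = $3,968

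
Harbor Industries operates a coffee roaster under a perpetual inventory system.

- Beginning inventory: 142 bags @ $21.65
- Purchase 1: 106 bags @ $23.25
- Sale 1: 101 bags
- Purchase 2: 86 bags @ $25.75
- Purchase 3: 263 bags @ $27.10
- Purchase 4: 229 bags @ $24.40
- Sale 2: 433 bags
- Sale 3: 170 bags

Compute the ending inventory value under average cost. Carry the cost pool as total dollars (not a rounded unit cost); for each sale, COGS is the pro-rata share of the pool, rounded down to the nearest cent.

Ending inventory = $3,064.73

After Beginning: 142 on hand, pool $3,074.30 (≈ $21.6500 each)
After Purchase 1: 248 on hand, pool $5,538.80 (≈ $22.3339 each)
Sale 1, sell 101: 101/248 × $5,538.80 → $2,255.72
After Purchase 2: 233 on hand, pool $5,497.58 (≈ $23.5948 each)
After Purchase 3: 496 on hand, pool $12,624.88 (≈ $25.4534 each)
After Purchase 4: 725 on hand, pool $18,212.48 (≈ $25.1207 each)
Sale 2, sell 433: 433/725 × $18,212.48 → $10,877.24
Sale 3, sell 170: 170/292 × $7,335.24 → $4,270.51
Total COGS = $2,255.72 + $10,877.24 + $4,270.51 = $17,403.47
Ending inventory (cost pool remaining) = $3,064.73
Check: goods available $20,468.20 = COGS $17,403.47 + ending $3,064.73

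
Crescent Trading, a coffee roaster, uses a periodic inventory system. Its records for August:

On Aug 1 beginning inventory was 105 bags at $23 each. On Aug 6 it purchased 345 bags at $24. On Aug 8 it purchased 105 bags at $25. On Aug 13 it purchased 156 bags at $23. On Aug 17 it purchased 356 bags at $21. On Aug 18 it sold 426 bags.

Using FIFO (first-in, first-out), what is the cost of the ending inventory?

Ending inventory = $14,265

Aug 18, 426 sold [FIFO — oldest first]: 105 @ $23 + 321 @ $24 = $10,119
Ending inventory: 24 @ $24 + 105 @ $25 + 156 @ $23 + 356 @ $21 = $14,265
Check: goods available $24,384 = COGS $10,119 + ending $14,265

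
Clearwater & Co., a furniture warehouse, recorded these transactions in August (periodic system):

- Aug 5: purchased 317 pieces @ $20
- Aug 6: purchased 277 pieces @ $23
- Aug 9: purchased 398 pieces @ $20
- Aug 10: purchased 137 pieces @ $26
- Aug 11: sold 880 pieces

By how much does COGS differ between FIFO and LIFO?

$822

FIFO COGS: 317 @ $20 + 277 @ $23 + 286 @ $20 = $18,431
LIFO COGS: 137 @ $26 + 398 @ $20 + 277 @ $23 + 68 @ $20 = $19,253
Difference = |$18,431 − $19,253| = $822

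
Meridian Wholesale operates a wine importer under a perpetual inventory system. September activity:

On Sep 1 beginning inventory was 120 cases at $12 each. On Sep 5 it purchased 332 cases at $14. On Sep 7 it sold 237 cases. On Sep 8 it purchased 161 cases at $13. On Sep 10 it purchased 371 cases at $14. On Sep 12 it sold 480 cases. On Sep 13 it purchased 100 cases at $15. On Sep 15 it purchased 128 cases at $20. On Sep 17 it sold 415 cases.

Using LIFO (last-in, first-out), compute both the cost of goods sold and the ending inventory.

COGS = $16,475; ending inventory = $960

Sep 7, 237 sold [LIFO — newest first]: 237 @ $14 = $3,318
Sep 12, 480 sold [LIFO — newest first]: 371 @ $14 + 109 @ $13 = $6,611
Sep 17, 415 sold [LIFO — newest first]: 128 @ $20 + 100 @ $15 + 52 @ $13 + 95 @ $14 + 40 @ $12 = $6,546
Total COGS = $3,318 + $6,611 + $6,546 = $16,475
Ending inventory: 80 @ $12 = $960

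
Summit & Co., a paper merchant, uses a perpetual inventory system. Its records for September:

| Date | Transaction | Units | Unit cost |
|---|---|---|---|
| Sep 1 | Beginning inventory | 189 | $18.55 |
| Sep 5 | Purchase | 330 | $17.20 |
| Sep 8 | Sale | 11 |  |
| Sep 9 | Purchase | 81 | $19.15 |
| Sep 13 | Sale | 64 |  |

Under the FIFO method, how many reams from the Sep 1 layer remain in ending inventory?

114

Sep 8, 11 sold [FIFO — oldest first]: 11 @ $18.55 = $204.05
Sep 13, 64 sold [FIFO — oldest first]: 64 @ $18.55 = $1,187.20
Total COGS = $204.05 + $1,187.20 = $1,391.25
Ending inventory: 114 @ $18.55 + 330 @ $17.20 + 81 @ $19.15 = $9,341.85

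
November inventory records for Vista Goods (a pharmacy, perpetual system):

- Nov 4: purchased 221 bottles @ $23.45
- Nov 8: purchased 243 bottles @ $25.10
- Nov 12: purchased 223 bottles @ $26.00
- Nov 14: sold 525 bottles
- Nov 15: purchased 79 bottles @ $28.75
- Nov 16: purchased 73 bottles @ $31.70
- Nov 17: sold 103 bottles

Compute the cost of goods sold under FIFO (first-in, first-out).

Nov 14, 525 sold [FIFO — oldest first]: 221 @ $23.45 + 243 @ $25.10 + 61 @ $26.00 = $12,867.75
Nov 17, 103 sold [FIFO — oldest first]: 103 @ $26.00 = $2,678.00
Total COGS = $12,867.75 + $2,678.00 = $15,545.75
Ending inventory: 59 @ $26.00 + 79 @ $28.75 + 73 @ $31.70 = $6,119.35

COGS = $15,545.75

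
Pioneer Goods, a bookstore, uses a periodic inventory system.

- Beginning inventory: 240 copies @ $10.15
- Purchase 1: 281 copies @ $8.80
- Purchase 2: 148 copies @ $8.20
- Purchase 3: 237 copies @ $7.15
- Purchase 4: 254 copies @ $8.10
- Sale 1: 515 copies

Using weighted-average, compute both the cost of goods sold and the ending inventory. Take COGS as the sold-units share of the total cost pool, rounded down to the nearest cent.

Sale 1, sell 515: 515/1160 × $9,874.35 → $4,383.87
Ending inventory (cost pool remaining) = $5,490.48

COGS = $4,383.87; ending inventory = $5,490.48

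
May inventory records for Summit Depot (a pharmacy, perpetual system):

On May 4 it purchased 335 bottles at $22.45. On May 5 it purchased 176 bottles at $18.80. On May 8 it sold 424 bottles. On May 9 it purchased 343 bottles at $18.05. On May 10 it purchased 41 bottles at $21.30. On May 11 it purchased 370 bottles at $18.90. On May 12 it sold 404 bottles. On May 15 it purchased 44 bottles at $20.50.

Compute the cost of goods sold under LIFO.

COGS = $16,593.60

May 8, 424 sold [LIFO — newest first]: 176 @ $18.80 + 248 @ $22.45 = $8,876.40
May 12, 404 sold [LIFO — newest first]: 370 @ $18.90 + 34 @ $21.30 = $7,717.20
Total COGS = $8,876.40 + $7,717.20 = $16,593.60
Ending inventory: 87 @ $22.45 + 343 @ $18.05 + 7 @ $21.30 + 44 @ $20.50 = $9,195.40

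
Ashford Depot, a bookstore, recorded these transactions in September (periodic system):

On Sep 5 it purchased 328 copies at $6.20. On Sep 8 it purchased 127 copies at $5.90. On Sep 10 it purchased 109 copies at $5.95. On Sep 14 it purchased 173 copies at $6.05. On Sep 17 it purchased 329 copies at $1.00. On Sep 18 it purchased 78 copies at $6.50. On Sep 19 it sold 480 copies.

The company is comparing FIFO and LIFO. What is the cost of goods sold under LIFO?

COGS = $1,277.65

FIFO COGS: 328 @ $6.20 + 127 @ $5.90 + 25 @ $5.95 = $2,931.65
LIFO COGS: 78 @ $6.50 + 329 @ $1.00 + 73 @ $6.05 = $1,277.65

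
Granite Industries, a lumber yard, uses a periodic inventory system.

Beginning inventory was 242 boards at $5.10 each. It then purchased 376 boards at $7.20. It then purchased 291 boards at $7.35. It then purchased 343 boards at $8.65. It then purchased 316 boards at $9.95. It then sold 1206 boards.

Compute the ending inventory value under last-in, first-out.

Ending inventory = $2,098.20

Sale 1 (1206) [LIFO — newest first]: 316 @ $9.95 + 343 @ $8.65 + 291 @ $7.35 + 256 @ $7.20 = $10,093.20
Ending inventory: 242 @ $5.10 + 120 @ $7.20 = $2,098.20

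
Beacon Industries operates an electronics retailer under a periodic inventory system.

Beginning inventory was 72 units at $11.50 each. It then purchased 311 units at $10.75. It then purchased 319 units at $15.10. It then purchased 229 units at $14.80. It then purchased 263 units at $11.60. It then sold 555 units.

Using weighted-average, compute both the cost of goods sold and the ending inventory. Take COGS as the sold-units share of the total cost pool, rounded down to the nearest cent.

Sale 1, sell 555: 555/1194 × $15,428.15 → $7,171.37
Ending inventory (cost pool remaining) = $8,256.78
Check: goods available $15,428.15 = COGS $7,171.37 + ending $8,256.78

COGS = $7,171.37; ending inventory = $8,256.78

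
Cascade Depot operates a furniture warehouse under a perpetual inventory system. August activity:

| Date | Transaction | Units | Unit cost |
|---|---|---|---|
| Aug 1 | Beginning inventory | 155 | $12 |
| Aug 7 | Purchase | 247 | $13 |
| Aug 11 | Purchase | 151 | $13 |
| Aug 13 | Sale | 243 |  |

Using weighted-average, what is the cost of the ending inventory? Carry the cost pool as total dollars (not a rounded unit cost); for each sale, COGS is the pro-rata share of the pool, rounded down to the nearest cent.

Ending inventory = $3,943.12

After Aug 1: 155 on hand, pool $1,860.00 (≈ $12.0000 each)
After Aug 7: 402 on hand, pool $5,071.00 (≈ $12.6144 each)
After Aug 11: 553 on hand, pool $7,034.00 (≈ $12.7197 each)
Aug 13, sell 243: 243/553 × $7,034.00 → $3,090.88
Ending inventory (cost pool remaining) = $3,943.12
Check: goods available $7,034.00 = COGS $3,090.88 + ending $3,943.12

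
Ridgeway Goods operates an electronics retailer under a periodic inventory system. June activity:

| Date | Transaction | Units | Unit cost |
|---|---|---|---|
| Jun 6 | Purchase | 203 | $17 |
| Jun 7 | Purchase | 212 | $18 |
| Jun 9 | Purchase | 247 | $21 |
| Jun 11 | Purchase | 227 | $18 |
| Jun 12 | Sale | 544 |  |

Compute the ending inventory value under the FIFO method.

Jun 12, 544 sold [FIFO — oldest first]: 203 @ $17 + 212 @ $18 + 129 @ $21 = $9,976
Ending inventory: 118 @ $21 + 227 @ $18 = $6,564
Check: goods available $16,540 = COGS $9,976 + ending $6,564

Ending inventory = $6,564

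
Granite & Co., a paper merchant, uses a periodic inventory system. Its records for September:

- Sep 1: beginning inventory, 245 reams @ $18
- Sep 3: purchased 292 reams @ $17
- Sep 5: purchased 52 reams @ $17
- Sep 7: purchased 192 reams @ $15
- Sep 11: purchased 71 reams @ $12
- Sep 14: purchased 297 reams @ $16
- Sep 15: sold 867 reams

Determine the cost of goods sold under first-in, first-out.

Sep 15, 867 sold [FIFO — oldest first]: 245 @ $18 + 292 @ $17 + 52 @ $17 + 192 @ $15 + 71 @ $12 + 15 @ $16 = $14,230
Ending inventory: 282 @ $16 = $4,512

COGS = $14,230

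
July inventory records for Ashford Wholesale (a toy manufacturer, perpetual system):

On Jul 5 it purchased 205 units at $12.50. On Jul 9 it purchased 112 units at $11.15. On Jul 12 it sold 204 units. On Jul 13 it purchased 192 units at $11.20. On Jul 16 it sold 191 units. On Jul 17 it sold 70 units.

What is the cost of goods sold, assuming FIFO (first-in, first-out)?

Jul 12, 204 sold [FIFO — oldest first]: 204 @ $12.50 = $2,550.00
Jul 16, 191 sold [FIFO — oldest first]: 1 @ $12.50 + 112 @ $11.15 + 78 @ $11.20 = $2,134.90
Jul 17, 70 sold [FIFO — oldest first]: 70 @ $11.20 = $784.00
Total COGS = $2,550.00 + $2,134.90 + $784.00 = $5,468.90
Ending inventory: 44 @ $11.20 = $492.80

COGS = $5,468.90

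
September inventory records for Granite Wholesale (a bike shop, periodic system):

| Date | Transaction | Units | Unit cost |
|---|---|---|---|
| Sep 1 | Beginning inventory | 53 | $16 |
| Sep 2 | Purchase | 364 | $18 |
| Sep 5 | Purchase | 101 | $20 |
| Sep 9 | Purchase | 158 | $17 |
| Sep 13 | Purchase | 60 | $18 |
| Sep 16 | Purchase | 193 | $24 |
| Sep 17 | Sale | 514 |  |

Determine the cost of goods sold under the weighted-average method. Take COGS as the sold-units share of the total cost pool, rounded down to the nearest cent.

COGS = $9,858.39

Sep 17, sell 514: 514/929 × $17,818.00 → $9,858.39
Ending inventory (cost pool remaining) = $7,959.61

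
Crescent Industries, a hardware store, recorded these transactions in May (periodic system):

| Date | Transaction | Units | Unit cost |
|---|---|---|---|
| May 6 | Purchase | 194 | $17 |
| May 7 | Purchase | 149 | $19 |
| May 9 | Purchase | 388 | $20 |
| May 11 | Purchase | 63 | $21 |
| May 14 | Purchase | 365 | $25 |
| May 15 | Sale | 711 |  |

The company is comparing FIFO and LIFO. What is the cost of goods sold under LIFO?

FIFO COGS: 194 @ $17 + 149 @ $19 + 368 @ $20 = $13,489
LIFO COGS: 365 @ $25 + 63 @ $21 + 283 @ $20 = $16,108

COGS = $16,108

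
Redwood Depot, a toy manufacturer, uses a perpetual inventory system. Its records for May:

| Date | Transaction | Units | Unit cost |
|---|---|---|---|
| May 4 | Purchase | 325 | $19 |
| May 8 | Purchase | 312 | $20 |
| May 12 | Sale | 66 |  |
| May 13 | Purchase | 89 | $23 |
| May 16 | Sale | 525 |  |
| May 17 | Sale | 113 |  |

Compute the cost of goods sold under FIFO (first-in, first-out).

May 12, 66 sold [FIFO — oldest first]: 66 @ $19 = $1,254
May 16, 525 sold [FIFO — oldest first]: 259 @ $19 + 266 @ $20 = $10,241
May 17, 113 sold [FIFO — oldest first]: 46 @ $20 + 67 @ $23 = $2,461
Total COGS = $1,254 + $10,241 + $2,461 = $13,956
Ending inventory: 22 @ $23 = $506

COGS = $13,956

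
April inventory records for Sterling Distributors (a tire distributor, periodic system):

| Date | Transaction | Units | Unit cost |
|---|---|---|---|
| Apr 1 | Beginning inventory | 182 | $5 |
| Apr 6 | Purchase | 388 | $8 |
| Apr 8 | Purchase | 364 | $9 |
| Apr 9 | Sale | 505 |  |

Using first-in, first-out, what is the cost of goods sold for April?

Apr 9, 505 sold [FIFO — oldest first]: 182 @ $5 + 323 @ $8 = $3,494
Ending inventory: 65 @ $8 + 364 @ $9 = $3,796

COGS = $3,494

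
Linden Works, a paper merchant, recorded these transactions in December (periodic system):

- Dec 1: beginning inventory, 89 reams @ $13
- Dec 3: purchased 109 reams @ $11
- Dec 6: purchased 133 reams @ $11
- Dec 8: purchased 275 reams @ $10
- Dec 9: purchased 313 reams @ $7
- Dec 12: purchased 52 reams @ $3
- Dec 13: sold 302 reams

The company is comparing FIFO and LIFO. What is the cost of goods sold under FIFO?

COGS = $3,500

FIFO COGS: 89 @ $13 + 109 @ $11 + 104 @ $11 = $3,500
LIFO COGS: 52 @ $3 + 250 @ $7 = $1,906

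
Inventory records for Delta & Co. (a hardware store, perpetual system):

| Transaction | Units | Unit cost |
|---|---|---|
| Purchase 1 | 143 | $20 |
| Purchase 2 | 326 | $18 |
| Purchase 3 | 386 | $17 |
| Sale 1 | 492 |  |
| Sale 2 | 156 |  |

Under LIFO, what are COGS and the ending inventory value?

COGS = $11,278; ending inventory = $4,012

Sale 1 (492) [LIFO — newest first]: 386 @ $17 + 106 @ $18 = $8,470
Sale 2 (156) [LIFO — newest first]: 156 @ $18 = $2,808
Total COGS = $8,470 + $2,808 = $11,278
Ending inventory: 143 @ $20 + 64 @ $18 = $4,012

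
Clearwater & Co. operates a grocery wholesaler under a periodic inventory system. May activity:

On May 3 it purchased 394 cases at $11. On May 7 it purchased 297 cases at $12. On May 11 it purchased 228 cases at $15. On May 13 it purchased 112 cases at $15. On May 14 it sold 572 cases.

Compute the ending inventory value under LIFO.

Ending inventory = $5,114

May 14, 572 sold [LIFO — newest first]: 112 @ $15 + 228 @ $15 + 232 @ $12 = $7,884
Ending inventory: 394 @ $11 + 65 @ $12 = $5,114
Check: goods available $12,998 = COGS $7,884 + ending $5,114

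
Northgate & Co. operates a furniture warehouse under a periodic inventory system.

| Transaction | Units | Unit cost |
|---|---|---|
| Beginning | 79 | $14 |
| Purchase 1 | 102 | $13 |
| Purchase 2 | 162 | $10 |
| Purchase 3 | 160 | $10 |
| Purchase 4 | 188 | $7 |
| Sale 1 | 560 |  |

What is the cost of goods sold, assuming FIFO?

COGS = $6,051

Sale 1 (560) [FIFO — oldest first]: 79 @ $14 + 102 @ $13 + 162 @ $10 + 160 @ $10 + 57 @ $7 = $6,051
Ending inventory: 131 @ $7 = $917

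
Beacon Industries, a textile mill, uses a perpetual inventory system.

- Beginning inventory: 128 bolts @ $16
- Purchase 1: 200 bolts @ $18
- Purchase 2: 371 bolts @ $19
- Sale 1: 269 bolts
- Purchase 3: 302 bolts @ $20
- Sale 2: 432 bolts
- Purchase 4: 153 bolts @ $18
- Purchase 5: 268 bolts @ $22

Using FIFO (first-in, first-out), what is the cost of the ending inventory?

Sale 1 (269) [FIFO — oldest first]: 128 @ $16 + 141 @ $18 = $4,586
Sale 2 (432) [FIFO — oldest first]: 59 @ $18 + 371 @ $19 + 2 @ $20 = $8,151
Total COGS = $4,586 + $8,151 = $12,737
Ending inventory: 300 @ $20 + 153 @ $18 + 268 @ $22 = $14,650

Ending inventory = $14,650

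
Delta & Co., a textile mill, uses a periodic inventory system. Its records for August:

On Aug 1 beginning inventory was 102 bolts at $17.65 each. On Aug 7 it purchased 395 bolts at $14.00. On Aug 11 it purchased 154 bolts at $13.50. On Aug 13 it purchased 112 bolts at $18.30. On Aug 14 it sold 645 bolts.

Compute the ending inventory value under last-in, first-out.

Aug 14, 645 sold [LIFO — newest first]: 112 @ $18.30 + 154 @ $13.50 + 379 @ $14.00 = $9,434.60
Ending inventory: 102 @ $17.65 + 16 @ $14.00 = $2,024.30
Check: goods available $11,458.90 = COGS $9,434.60 + ending $2,024.30

Ending inventory = $2,024.30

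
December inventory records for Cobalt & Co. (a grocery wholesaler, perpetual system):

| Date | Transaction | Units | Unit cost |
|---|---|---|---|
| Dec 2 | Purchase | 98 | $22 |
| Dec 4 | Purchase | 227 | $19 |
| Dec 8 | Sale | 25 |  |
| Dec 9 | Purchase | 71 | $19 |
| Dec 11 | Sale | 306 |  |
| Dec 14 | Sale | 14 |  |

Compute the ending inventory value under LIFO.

Ending inventory = $1,122

Dec 8, 25 sold [LIFO — newest first]: 25 @ $19 = $475
Dec 11, 306 sold [LIFO — newest first]: 71 @ $19 + 202 @ $19 + 33 @ $22 = $5,913
Dec 14, 14 sold [LIFO — newest first]: 14 @ $22 = $308
Total COGS = $475 + $5,913 + $308 = $6,696
Ending inventory: 51 @ $22 = $1,122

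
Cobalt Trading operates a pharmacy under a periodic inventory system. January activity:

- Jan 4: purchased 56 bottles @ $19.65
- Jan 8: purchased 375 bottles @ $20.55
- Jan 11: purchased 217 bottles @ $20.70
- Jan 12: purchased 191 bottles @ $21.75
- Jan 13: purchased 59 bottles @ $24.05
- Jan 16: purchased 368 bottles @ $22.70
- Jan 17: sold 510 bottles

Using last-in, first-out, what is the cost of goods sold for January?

Jan 17, 510 sold [LIFO — newest first]: 368 @ $22.70 + 59 @ $24.05 + 83 @ $21.75 = $11,577.80
Ending inventory: 56 @ $19.65 + 375 @ $20.55 + 217 @ $20.70 + 108 @ $21.75 = $15,647.55

COGS = $11,577.80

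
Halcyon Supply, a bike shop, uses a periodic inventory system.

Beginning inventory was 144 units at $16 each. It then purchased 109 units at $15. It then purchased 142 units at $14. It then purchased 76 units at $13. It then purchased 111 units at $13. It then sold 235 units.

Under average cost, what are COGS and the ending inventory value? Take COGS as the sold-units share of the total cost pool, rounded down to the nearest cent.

COGS = $3,374.79; ending inventory = $4,983.21

Sale 1, sell 235: 235/582 × $8,358.00 → $3,374.79
Ending inventory (cost pool remaining) = $4,983.21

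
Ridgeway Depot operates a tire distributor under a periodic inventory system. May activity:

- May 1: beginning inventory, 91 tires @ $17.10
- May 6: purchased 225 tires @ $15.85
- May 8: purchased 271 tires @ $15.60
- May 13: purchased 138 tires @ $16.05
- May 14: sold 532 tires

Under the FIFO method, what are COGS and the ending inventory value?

May 14, 532 sold [FIFO — oldest first]: 91 @ $17.10 + 225 @ $15.85 + 216 @ $15.60 = $8,491.95
Ending inventory: 55 @ $15.60 + 138 @ $16.05 = $3,072.90
Check: goods available $11,564.85 = COGS $8,491.95 + ending $3,072.90

COGS = $8,491.95; ending inventory = $3,072.90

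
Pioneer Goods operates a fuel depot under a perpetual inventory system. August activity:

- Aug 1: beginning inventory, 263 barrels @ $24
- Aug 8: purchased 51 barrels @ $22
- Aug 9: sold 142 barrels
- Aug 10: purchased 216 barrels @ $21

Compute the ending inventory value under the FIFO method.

Aug 9, 142 sold [FIFO — oldest first]: 142 @ $24 = $3,408
Ending inventory: 121 @ $24 + 51 @ $22 + 216 @ $21 = $8,562
Check: goods available $11,970 = COGS $3,408 + ending $8,562

Ending inventory = $8,562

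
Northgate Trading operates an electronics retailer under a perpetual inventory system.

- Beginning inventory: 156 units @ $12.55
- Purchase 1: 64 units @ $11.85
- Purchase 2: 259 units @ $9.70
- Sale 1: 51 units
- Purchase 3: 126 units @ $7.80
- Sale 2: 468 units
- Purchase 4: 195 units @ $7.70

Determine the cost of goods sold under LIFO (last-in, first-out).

Sale 1 (51) [LIFO — newest first]: 51 @ $9.70 = $494.70
Sale 2 (468) [LIFO — newest first]: 126 @ $7.80 + 208 @ $9.70 + 64 @ $11.85 + 70 @ $12.55 = $4,637.30
Total COGS = $494.70 + $4,637.30 = $5,132.00
Ending inventory: 86 @ $12.55 + 195 @ $7.70 = $2,580.80

COGS = $5,132.00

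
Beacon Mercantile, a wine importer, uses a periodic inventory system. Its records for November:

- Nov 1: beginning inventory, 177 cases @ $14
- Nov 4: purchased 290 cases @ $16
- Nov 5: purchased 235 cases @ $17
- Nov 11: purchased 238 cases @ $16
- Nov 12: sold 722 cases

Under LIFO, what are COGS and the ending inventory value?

COGS = $11,787; ending inventory = $3,134

Nov 12, 722 sold [LIFO — newest first]: 238 @ $16 + 235 @ $17 + 249 @ $16 = $11,787
Ending inventory: 177 @ $14 + 41 @ $16 = $3,134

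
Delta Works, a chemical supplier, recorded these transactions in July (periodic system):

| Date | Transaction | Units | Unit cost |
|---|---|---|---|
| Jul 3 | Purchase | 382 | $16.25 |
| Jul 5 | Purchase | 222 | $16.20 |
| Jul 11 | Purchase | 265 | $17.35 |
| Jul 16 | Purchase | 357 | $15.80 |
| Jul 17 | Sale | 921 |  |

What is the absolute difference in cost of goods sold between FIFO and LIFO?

$137.25

FIFO COGS: 382 @ $16.25 + 222 @ $16.20 + 265 @ $17.35 + 52 @ $15.80 = $15,223.25
LIFO COGS: 357 @ $15.80 + 265 @ $17.35 + 222 @ $16.20 + 77 @ $16.25 = $15,086.00
Difference = |$15,223.25 − $15,086.00| = $137.25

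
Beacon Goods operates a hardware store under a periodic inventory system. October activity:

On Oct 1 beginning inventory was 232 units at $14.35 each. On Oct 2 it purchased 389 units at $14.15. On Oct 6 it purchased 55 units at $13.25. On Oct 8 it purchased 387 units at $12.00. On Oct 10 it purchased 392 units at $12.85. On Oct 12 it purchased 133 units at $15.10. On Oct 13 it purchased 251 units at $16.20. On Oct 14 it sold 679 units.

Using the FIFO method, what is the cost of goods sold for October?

Oct 14, 679 sold [FIFO — oldest first]: 232 @ $14.35 + 389 @ $14.15 + 55 @ $13.25 + 3 @ $12.00 = $9,598.30
Ending inventory: 384 @ $12.00 + 392 @ $12.85 + 133 @ $15.10 + 251 @ $16.20 = $15,719.70

COGS = $9,598.30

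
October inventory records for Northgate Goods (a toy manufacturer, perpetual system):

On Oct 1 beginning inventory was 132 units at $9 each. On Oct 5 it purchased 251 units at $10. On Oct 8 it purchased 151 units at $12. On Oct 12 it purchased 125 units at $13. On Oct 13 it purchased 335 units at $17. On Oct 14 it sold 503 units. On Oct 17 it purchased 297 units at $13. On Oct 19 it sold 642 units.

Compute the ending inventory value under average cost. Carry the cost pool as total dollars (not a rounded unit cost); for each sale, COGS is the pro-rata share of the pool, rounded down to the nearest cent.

After Oct 1: 132 on hand, pool $1,188.00 (≈ $9.0000 each)
After Oct 5: 383 on hand, pool $3,698.00 (≈ $9.6554 each)
After Oct 8: 534 on hand, pool $5,510.00 (≈ $10.3184 each)
After Oct 12: 659 on hand, pool $7,135.00 (≈ $10.8270 each)
After Oct 13: 994 on hand, pool $12,830.00 (≈ $12.9074 each)
Oct 14, sell 503: 503/994 × $12,830.00 → $6,492.44
After Oct 17: 788 on hand, pool $10,198.56 (≈ $12.9423 each)
Oct 19, sell 642: 642/788 × $10,198.56 → $8,308.97
Total COGS = $6,492.44 + $8,308.97 = $14,801.41
Ending inventory (cost pool remaining) = $1,889.59
Check: goods available $16,691.00 = COGS $14,801.41 + ending $1,889.59

Ending inventory = $1,889.59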